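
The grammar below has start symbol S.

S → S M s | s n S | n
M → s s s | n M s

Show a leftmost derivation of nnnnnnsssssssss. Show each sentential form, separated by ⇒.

S ⇒ SMs ⇒ nMs ⇒ nnMss ⇒ nnnMsss ⇒ nnnnMssss ⇒ nnnnnMsssss ⇒ nnnnnnMssssss ⇒ nnnnnnsssssssss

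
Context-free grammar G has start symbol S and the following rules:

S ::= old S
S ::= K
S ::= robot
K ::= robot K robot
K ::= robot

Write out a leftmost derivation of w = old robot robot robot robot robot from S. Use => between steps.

S => old S => old K => old robot K robot => old robot robot K robot robot => old robot robot robot robot robot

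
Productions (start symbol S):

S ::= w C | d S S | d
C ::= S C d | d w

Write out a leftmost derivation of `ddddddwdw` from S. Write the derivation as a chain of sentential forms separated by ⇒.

S ⇒ dSS   [S ::= d S S]
dSS ⇒ ddS   [S ::= d]
ddS ⇒ dddSS   [S ::= d S S]
dddSS ⇒ ddddSSS   [S ::= d S S]
ddddSSS ⇒ dddddSS   [S ::= d]
dddddSS ⇒ ddddddS   [S ::= d]
ddddddS ⇒ ddddddwC   [S ::= w C]
ddddddwC ⇒ ddddddwdw   [C ::= d w]

S⇒dSS⇒ddS⇒dddSS⇒ddddSSS⇒dddddSS⇒ddddddS⇒ddddddwC⇒ddddddwdw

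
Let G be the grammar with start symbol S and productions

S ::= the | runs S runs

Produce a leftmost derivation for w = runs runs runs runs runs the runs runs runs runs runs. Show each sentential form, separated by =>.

S => runs S runs => runs runs S runs runs => runs runs runs S runs runs runs => runs runs runs runs S runs runs runs runs => runs runs runs runs runs S runs runs runs runs runs => runs runs runs runs runs the runs runs runs runs runs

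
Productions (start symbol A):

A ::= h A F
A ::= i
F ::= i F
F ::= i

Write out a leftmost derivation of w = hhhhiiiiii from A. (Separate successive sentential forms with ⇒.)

A⇒hAF⇒hhAFF⇒hhhAFFF⇒hhhhAFFFF⇒hhhhiFFFF⇒hhhhiiFFF⇒hhhhiiiFF⇒hhhhiiiiFF⇒hhhhiiiiiF⇒hhhhiiiiii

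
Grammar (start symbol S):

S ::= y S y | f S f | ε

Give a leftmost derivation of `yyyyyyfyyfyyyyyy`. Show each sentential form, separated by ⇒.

S ⇒ ySy   [S ::= y S y]
ySy ⇒ yySyy   [S ::= y S y]
yySyy ⇒ yyySyyy   [S ::= y S y]
yyySyyy ⇒ yyyySyyyy   [S ::= y S y]
yyyySyyyy ⇒ yyyyySyyyyy   [S ::= y S y]
yyyyySyyyyy ⇒ yyyyyySyyyyyy   [S ::= y S y]
yyyyyySyyyyyy ⇒ yyyyyyfSfyyyyyy   [S ::= f S f]
yyyyyyfSfyyyyyy ⇒ yyyyyyfySyfyyyyyy   [S ::= y S y]
yyyyyyfySyfyyyyyy ⇒ yyyyyyfyyfyyyyyy   [S ::= ε]

S ⇒ ySy ⇒ yySyy ⇒ yyySyyy ⇒ yyyySyyyy ⇒ yyyyySyyyyy ⇒ yyyyyySyyyyyy ⇒ yyyyyyfSfyyyyyy ⇒ yyyyyyfySyfyyyyyy ⇒ yyyyyyfyyfyyyyyy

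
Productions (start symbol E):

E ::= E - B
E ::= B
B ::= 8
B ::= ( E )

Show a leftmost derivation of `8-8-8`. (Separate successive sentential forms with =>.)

E => E-B => E-B-B => B-B-B => 8-B-B => 8-8-B => 8-8-8

E => E-B   [E ::= E - B]
E-B => E-B-B   [E ::= E - B]
E-B-B => B-B-B   [E ::= B]
B-B-B => 8-B-B   [B ::= 8]
8-B-B => 8-8-B   [B ::= 8]
8-8-B => 8-8-8   [B ::= 8]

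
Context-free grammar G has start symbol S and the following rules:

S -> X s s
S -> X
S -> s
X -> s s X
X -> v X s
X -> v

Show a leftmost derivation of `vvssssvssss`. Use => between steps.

S => Xss => vXsss => vvXssss => vvssXssss => vvssssXssss => vvssssvssss

S => Xss   [S -> X s s]
Xss => vXsss   [X -> v X s]
vXsss => vvXssss   [X -> v X s]
vvXssss => vvssXssss   [X -> s s X]
vvssXssss => vvssssXssss   [X -> s s X]
vvssssXssss => vvssssvssss   [X -> v]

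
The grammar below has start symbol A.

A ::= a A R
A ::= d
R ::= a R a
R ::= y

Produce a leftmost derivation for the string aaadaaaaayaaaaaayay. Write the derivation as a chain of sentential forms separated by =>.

A => aAR => aaARR => aaaARRR => aaadRRR => aaadaRaRR => aaadaaRaaRR => aaadaaaRaaaRR => aaadaaaaRaaaaRR => aaadaaaaaRaaaaaRR => aaadaaaaayaaaaaRR => aaadaaaaayaaaaaaRaR => aaadaaaaayaaaaaayaR => aaadaaaaayaaaaaayay

A => aAR   [A ::= a A R]
aAR => aaARR   [A ::= a A R]
aaARR => aaaARRR   [A ::= a A R]
aaaARRR => aaadRRR   [A ::= d]
aaadRRR => aaadaRaRR   [R ::= a R a]
aaadaRaRR => aaadaaRaaRR   [R ::= a R a]
aaadaaRaaRR => aaadaaaRaaaRR   [R ::= a R a]
aaadaaaRaaaRR => aaadaaaaRaaaaRR   [R ::= a R a]
aaadaaaaRaaaaRR => aaadaaaaaRaaaaaRR   [R ::= a R a]
aaadaaaaaRaaaaaRR => aaadaaaaayaaaaaRR   [R ::= y]
aaadaaaaayaaaaaRR => aaadaaaaayaaaaaaRaR   [R ::= a R a]
aaadaaaaayaaaaaaRaR => aaadaaaaayaaaaaayaR   [R ::= y]
aaadaaaaayaaaaaayaR => aaadaaaaayaaaaaayay   [R ::= y]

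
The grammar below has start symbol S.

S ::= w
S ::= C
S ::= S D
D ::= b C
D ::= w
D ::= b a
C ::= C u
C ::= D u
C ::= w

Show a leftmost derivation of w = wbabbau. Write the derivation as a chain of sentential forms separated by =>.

S => SD => SDD => CDD => wDD => wbaD => wbabC => wbabDu => wbabbau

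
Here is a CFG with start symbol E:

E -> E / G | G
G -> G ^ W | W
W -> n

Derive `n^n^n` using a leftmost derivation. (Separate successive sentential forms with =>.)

E => G   [E -> G]
G => G^W   [G -> G ^ W]
G^W => G^W^W   [G -> G ^ W]
G^W^W => W^W^W   [G -> W]
W^W^W => n^W^W   [W -> n]
n^W^W => n^n^W   [W -> n]
n^n^W => n^n^n   [W -> n]

E=>G=>G^W=>G^W^W=>W^W^W=>n^W^W=>n^n^W=>n^n^n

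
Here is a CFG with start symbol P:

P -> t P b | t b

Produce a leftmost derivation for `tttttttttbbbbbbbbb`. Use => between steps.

P => tPb   [P -> t P b]
tPb => ttPbb   [P -> t P b]
ttPbb => tttPbbb   [P -> t P b]
tttPbbb => ttttPbbbb   [P -> t P b]
ttttPbbbb => tttttPbbbbb   [P -> t P b]
tttttPbbbbb => ttttttPbbbbbb   [P -> t P b]
ttttttPbbbbbb => tttttttPbbbbbbb   [P -> t P b]
tttttttPbbbbbbb => ttttttttPbbbbbbbb   [P -> t P b]
ttttttttPbbbbbbbb => tttttttttbbbbbbbbb   [P -> t b]

P=>tPb=>ttPbb=>tttPbbb=>ttttPbbbb=>tttttPbbbbb=>ttttttPbbbbbb=>tttttttPbbbbbbb=>ttttttttPbbbbbbbb=>tttttttttbbbbbbbbb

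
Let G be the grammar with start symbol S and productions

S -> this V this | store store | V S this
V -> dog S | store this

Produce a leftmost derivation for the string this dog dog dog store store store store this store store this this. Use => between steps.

S => this V this   [S -> this V this]
this V this => this dog S this   [V -> dog S]
this dog S this => this dog V S this this   [S -> V S this]
this dog V S this this => this dog dog S S this this   [V -> dog S]
this dog dog S S this this => this dog dog V S this S this this   [S -> V S this]
this dog dog V S this S this this => this dog dog dog S S this S this this   [V -> dog S]
this dog dog dog S S this S this this => this dog dog dog store store S this S this this   [S -> store store]
this dog dog dog store store S this S this this => this dog dog dog store store store store this S this this   [S -> store store]
this dog dog dog store store store store this S this this => this dog dog dog store store store store this store store this this   [S -> store store]

S => this V this => this dog S this => this dog V S this this => this dog dog S S this this => this dog dog V S this S this this => this dog dog dog S S this S this this => this dog dog dog store store S this S this this => this dog dog dog store store store store this S this this => this dog dog dog store store store store this store store this this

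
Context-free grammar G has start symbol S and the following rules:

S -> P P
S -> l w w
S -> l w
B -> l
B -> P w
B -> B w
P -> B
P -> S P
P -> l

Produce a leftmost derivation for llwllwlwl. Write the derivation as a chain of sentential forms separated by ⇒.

S⇒PP⇒lP⇒lSP⇒lPPP⇒lBPP⇒lPwPP⇒llwPP⇒llwBP⇒llwlP⇒llwlSP⇒llwllwP⇒llwllwSP⇒llwllwlwP⇒llwllwlwl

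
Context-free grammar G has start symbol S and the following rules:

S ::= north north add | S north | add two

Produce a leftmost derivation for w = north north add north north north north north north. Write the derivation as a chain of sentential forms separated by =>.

S => S north => S north north => S north north north => S north north north north => S north north north north north => S north north north north north north => north north add north north north north north north

S => S north   [S ::= S north]
S north => S north north   [S ::= S north]
S north north => S north north north   [S ::= S north]
S north north north => S north north north north   [S ::= S north]
S north north north north => S north north north north north   [S ::= S north]
S north north north north north => S north north north north north north   [S ::= S north]
S north north north north north north => north north add north north north north north north   [S ::= north north add]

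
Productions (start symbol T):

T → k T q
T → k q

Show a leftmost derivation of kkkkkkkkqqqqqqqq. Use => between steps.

T => kTq => kkTqq => kkkTqqq => kkkkTqqqq => kkkkkTqqqqq => kkkkkkTqqqqqq => kkkkkkkTqqqqqqq => kkkkkkkkqqqqqqqq

T => kTq   [T → k T q]
kTq => kkTqq   [T → k T q]
kkTqq => kkkTqqq   [T → k T q]
kkkTqqq => kkkkTqqqq   [T → k T q]
kkkkTqqqq => kkkkkTqqqqq   [T → k T q]
kkkkkTqqqqq => kkkkkkTqqqqqq   [T → k T q]
kkkkkkTqqqqqq => kkkkkkkTqqqqqqq   [T → k T q]
kkkkkkkTqqqqqqq => kkkkkkkkqqqqqqqq   [T → k q]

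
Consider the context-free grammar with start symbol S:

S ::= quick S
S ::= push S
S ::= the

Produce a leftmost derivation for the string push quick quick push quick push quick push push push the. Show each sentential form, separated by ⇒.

S ⇒ push S ⇒ push quick S ⇒ push quick quick S ⇒ push quick quick push S ⇒ push quick quick push quick S ⇒ push quick quick push quick push S ⇒ push quick quick push quick push quick S ⇒ push quick quick push quick push quick push S ⇒ push quick quick push quick push quick push push S ⇒ push quick quick push quick push quick push push push S ⇒ push quick quick push quick push quick push push push the

S ⇒ push S   [S ::= push S]
push S ⇒ push quick S   [S ::= quick S]
push quick S ⇒ push quick quick S   [S ::= quick S]
push quick quick S ⇒ push quick quick push S   [S ::= push S]
push quick quick push S ⇒ push quick quick push quick S   [S ::= quick S]
push quick quick push quick S ⇒ push quick quick push quick push S   [S ::= push S]
push quick quick push quick push S ⇒ push quick quick push quick push quick S   [S ::= quick S]
push quick quick push quick push quick S ⇒ push quick quick push quick push quick push S   [S ::= push S]
push quick quick push quick push quick push S ⇒ push quick quick push quick push quick push push S   [S ::= push S]
push quick quick push quick push quick push push S ⇒ push quick quick push quick push quick push push push S   [S ::= push S]
push quick quick push quick push quick push push push S ⇒ push quick quick push quick push quick push push push the   [S ::= the]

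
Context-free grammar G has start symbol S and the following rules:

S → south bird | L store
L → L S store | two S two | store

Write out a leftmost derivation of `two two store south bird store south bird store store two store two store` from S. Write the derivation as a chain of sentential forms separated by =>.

S => L store   [S → L store]
L store => two S two store   [L → two S two]
two S two store => two L store two store   [S → L store]
two L store two store => two two S two store two store   [L → two S two]
two two S two store two store => two two L store two store two store   [S → L store]
two two L store two store two store => two two L S store store two store two store   [L → L S store]
two two L S store store two store two store => two two L S store S store store two store two store   [L → L S store]
two two L S store S store store two store two store => two two store S store S store store two store two store   [L → store]
two two store S store S store store two store two store => two two store south bird store S store store two store two store   [S → south bird]
two two store south bird store S store store two store two store => two two store south bird store south bird store store two store two store   [S → south bird]

S => L store => two S two store => two L store two store => two two S two store two store => two two L store two store two store => two two L S store store two store two store => two two L S store S store store two store two store => two two store S store S store store two store two store => two two store south bird store S store store two store two store => two two store south bird store south bird store store two store two store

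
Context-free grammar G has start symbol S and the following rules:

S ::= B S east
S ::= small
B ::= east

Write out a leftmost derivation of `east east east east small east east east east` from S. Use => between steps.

S => B S east   [S ::= B S east]
B S east => east S east   [B ::= east]
east S east => east B S east east   [S ::= B S east]
east B S east east => east east S east east   [B ::= east]
east east S east east => east east B S east east east   [S ::= B S east]
east east B S east east east => east east east S east east east   [B ::= east]
east east east S east east east => east east east B S east east east east   [S ::= B S east]
east east east B S east east east east => east east east east S east east east east   [B ::= east]
east east east east S east east east east => east east east east small east east east east   [S ::= small]

S => B S east => east S east => east B S east east => east east S east east => east east B S east east east => east east east S east east east => east east east B S east east east east => east east east east S east east east east => east east east east small east east east east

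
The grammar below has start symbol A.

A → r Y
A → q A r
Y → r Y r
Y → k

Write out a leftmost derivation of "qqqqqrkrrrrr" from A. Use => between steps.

A=>qAr=>qqArr=>qqqArrr=>qqqqArrrr=>qqqqqArrrrr=>qqqqqrYrrrrr=>qqqqqrkrrrrr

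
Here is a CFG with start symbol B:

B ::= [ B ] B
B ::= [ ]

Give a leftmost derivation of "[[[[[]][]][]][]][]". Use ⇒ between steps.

B⇒[B]B⇒[[B]B]B⇒[[[B]B]B]B⇒[[[[B]B]B]B]B⇒[[[[[]]B]B]B]B⇒[[[[[]][]]B]B]B⇒[[[[[]][]][]]B]B⇒[[[[[]][]][]][]]B⇒[[[[[]][]][]][]][]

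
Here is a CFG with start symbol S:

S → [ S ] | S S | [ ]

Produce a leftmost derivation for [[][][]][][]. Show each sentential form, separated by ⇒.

S ⇒ SS   [S → S S]
SS ⇒ SSS   [S → S S]
SSS ⇒ [S]SS   [S → [ S ]]
[S]SS ⇒ [SS]SS   [S → S S]
[SS]SS ⇒ [SSS]SS   [S → S S]
[SSS]SS ⇒ [[]SS]SS   [S → [ ]]
[[]SS]SS ⇒ [[][]S]SS   [S → [ ]]
[[][]S]SS ⇒ [[][][]]SS   [S → [ ]]
[[][][]]SS ⇒ [[][][]][]S   [S → [ ]]
[[][][]][]S ⇒ [[][][]][][]   [S → [ ]]

S ⇒ SS ⇒ SSS ⇒ [S]SS ⇒ [SS]SS ⇒ [SSS]SS ⇒ [[]SS]SS ⇒ [[][]S]SS ⇒ [[][][]]SS ⇒ [[][][]][]S ⇒ [[][][]][][]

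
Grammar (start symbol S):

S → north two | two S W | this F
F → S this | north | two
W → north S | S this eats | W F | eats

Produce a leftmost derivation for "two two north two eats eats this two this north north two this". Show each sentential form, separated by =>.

S => two S W => two two S W W => two two north two W W => two two north two eats W => two two north two eats W F => two two north two eats W F F => two two north two eats W F F F => two two north two eats eats F F F => two two north two eats eats S this F F => two two north two eats eats this F this F F => two two north two eats eats this two this F F => two two north two eats eats this two this north F => two two north two eats eats this two this north S this => two two north two eats eats this two this north north two this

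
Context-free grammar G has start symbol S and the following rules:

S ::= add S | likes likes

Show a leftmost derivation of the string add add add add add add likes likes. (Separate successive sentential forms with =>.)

S => add S   [S ::= add S]
add S => add add S   [S ::= add S]
add add S => add add add S   [S ::= add S]
add add add S => add add add add S   [S ::= add S]
add add add add S => add add add add add S   [S ::= add S]
add add add add add S => add add add add add add S   [S ::= add S]
add add add add add add S => add add add add add add likes likes   [S ::= likes likes]

S => add S => add add S => add add add S => add add add add S => add add add add add S => add add add add add add S => add add add add add add likes likes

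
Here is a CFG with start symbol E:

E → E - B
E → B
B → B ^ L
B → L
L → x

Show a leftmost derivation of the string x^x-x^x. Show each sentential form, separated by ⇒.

E ⇒ E-B ⇒ B-B ⇒ B^L-B ⇒ L^L-B ⇒ x^L-B ⇒ x^x-B ⇒ x^x-B^L ⇒ x^x-L^L ⇒ x^x-x^L ⇒ x^x-x^x

E ⇒ E-B   [E → E - B]
E-B ⇒ B-B   [E → B]
B-B ⇒ B^L-B   [B → B ^ L]
B^L-B ⇒ L^L-B   [B → L]
L^L-B ⇒ x^L-B   [L → x]
x^L-B ⇒ x^x-B   [L → x]
x^x-B ⇒ x^x-B^L   [B → B ^ L]
x^x-B^L ⇒ x^x-L^L   [B → L]
x^x-L^L ⇒ x^x-x^L   [L → x]
x^x-x^L ⇒ x^x-x^x   [L → x]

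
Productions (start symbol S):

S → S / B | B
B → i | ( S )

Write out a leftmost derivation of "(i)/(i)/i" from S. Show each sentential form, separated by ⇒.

S⇒S/B⇒S/B/B⇒B/B/B⇒(S)/B/B⇒(B)/B/B⇒(i)/B/B⇒(i)/(S)/B⇒(i)/(B)/B⇒(i)/(i)/B⇒(i)/(i)/i

S ⇒ S/B   [S → S / B]
S/B ⇒ S/B/B   [S → S / B]
S/B/B ⇒ B/B/B   [S → B]
B/B/B ⇒ (S)/B/B   [B → ( S )]
(S)/B/B ⇒ (B)/B/B   [S → B]
(B)/B/B ⇒ (i)/B/B   [B → i]
(i)/B/B ⇒ (i)/(S)/B   [B → ( S )]
(i)/(S)/B ⇒ (i)/(B)/B   [S → B]
(i)/(B)/B ⇒ (i)/(i)/B   [B → i]
(i)/(i)/B ⇒ (i)/(i)/i   [B → i]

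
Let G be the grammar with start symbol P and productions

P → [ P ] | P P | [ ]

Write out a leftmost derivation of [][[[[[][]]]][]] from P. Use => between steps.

P => PP => []P => [][P] => [][PP] => [][[P]P] => [][[[P]]P] => [][[[[P]]]P] => [][[[[PP]]]P] => [][[[[[]P]]]P] => [][[[[[][]]]]P] => [][[[[[][]]]][]]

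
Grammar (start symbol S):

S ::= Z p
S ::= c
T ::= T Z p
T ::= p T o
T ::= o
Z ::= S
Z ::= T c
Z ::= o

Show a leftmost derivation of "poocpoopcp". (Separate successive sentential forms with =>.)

S => Zp => Tcp => TZpcp => pToZpcp => pTZpoZpcp => poZpoZpcp => poTcpoZpcp => poocpoZpcp => poocpoopcp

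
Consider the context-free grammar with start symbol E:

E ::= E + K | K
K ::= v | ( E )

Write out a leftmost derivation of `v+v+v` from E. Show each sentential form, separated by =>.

E => E+K => E+K+K => K+K+K => v+K+K => v+v+K => v+v+v

E => E+K   [E ::= E + K]
E+K => E+K+K   [E ::= E + K]
E+K+K => K+K+K   [E ::= K]
K+K+K => v+K+K   [K ::= v]
v+K+K => v+v+K   [K ::= v]
v+v+K => v+v+v   [K ::= v]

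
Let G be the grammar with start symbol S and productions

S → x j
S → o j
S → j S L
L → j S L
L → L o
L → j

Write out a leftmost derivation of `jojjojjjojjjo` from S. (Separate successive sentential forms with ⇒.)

S ⇒ jSL   [S → j S L]
jSL ⇒ jojL   [S → o j]
jojL ⇒ jojLo   [L → L o]
jojLo ⇒ jojjSLo   [L → j S L]
jojjSLo ⇒ jojjojLo   [S → o j]
jojjojLo ⇒ jojjojjSLo   [L → j S L]
jojjojjSLo ⇒ jojjojjjSLLo   [S → j S L]
jojjojjjSLLo ⇒ jojjojjjojLLo   [S → o j]
jojjojjjojLLo ⇒ jojjojjjojjLo   [L → j]
jojjojjjojjLo ⇒ jojjojjjojjjo   [L → j]

S⇒jSL⇒jojL⇒jojLo⇒jojjSLo⇒jojjojLo⇒jojjojjSLo⇒jojjojjjSLLo⇒jojjojjjojLLo⇒jojjojjjojjLo⇒jojjojjjojjjo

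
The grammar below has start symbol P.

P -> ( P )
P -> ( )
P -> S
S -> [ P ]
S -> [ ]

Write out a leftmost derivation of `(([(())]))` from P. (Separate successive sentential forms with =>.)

P=>(P)=>((P))=>((S))=>(([P]))=>(([(P)]))=>(([(())]))

P => (P)   [P -> ( P )]
(P) => ((P))   [P -> ( P )]
((P)) => ((S))   [P -> S]
((S)) => (([P]))   [S -> [ P ]]
(([P])) => (([(P)]))   [P -> ( P )]
(([(P)])) => (([(())]))   [P -> ( )]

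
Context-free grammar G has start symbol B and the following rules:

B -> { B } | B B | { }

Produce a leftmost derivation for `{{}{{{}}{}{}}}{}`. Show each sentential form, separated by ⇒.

B ⇒ BB ⇒ {B}B ⇒ {BB}B ⇒ {{}B}B ⇒ {{}{B}}B ⇒ {{}{BB}}B ⇒ {{}{{B}B}}B ⇒ {{}{{{}}B}}B ⇒ {{}{{{}}BB}}B ⇒ {{}{{{}}{}B}}B ⇒ {{}{{{}}{}{}}}B ⇒ {{}{{{}}{}{}}}{}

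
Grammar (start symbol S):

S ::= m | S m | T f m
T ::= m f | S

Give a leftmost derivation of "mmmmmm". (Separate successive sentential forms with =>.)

S => Sm   [S ::= S m]
Sm => Smm   [S ::= S m]
Smm => Smmm   [S ::= S m]
Smmm => Smmmm   [S ::= S m]
Smmmm => Smmmmm   [S ::= S m]
Smmmmm => mmmmmm   [S ::= m]

S => Sm => Smm => Smmm => Smmmm => Smmmmm => mmmmmm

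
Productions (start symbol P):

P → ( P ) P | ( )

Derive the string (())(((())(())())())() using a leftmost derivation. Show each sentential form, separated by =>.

P=>(P)P=>(())P=>(())(P)P=>(())((P)P)P=>(())(((P)P)P)P=>(())(((())P)P)P=>(())(((())(P)P)P)P=>(())(((())(())P)P)P=>(())(((())(())())P)P=>(())(((())(())())())P=>(())(((())(())())())()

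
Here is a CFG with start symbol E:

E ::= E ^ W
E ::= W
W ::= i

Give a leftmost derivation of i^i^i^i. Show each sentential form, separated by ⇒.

E⇒E^W⇒E^W^W⇒E^W^W^W⇒W^W^W^W⇒i^W^W^W⇒i^i^W^W⇒i^i^i^W⇒i^i^i^i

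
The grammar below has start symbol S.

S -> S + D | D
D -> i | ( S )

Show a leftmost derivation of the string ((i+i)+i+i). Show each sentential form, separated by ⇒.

S ⇒ D ⇒ (S) ⇒ (S+D) ⇒ (S+D+D) ⇒ (D+D+D) ⇒ ((S)+D+D) ⇒ ((S+D)+D+D) ⇒ ((D+D)+D+D) ⇒ ((i+D)+D+D) ⇒ ((i+i)+D+D) ⇒ ((i+i)+i+D) ⇒ ((i+i)+i+i)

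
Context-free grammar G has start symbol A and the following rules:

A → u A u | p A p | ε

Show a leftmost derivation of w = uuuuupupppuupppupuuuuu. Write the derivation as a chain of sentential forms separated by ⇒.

A ⇒ uAu ⇒ uuAuu ⇒ uuuAuuu ⇒ uuuuAuuuu ⇒ uuuuuAuuuuu ⇒ uuuuupApuuuuu ⇒ uuuuupuAupuuuuu ⇒ uuuuupupApupuuuuu ⇒ uuuuupuppAppupuuuuu ⇒ uuuuupupppApppupuuuuu ⇒ uuuuupupppuAupppupuuuuu ⇒ uuuuupupppuupppupuuuuu

A ⇒ uAu   [A → u A u]
uAu ⇒ uuAuu   [A → u A u]
uuAuu ⇒ uuuAuuu   [A → u A u]
uuuAuuu ⇒ uuuuAuuuu   [A → u A u]
uuuuAuuuu ⇒ uuuuuAuuuuu   [A → u A u]
uuuuuAuuuuu ⇒ uuuuupApuuuuu   [A → p A p]
uuuuupApuuuuu ⇒ uuuuupuAupuuuuu   [A → u A u]
uuuuupuAupuuuuu ⇒ uuuuupupApupuuuuu   [A → p A p]
uuuuupupApupuuuuu ⇒ uuuuupuppAppupuuuuu   [A → p A p]
uuuuupuppAppupuuuuu ⇒ uuuuupupppApppupuuuuu   [A → p A p]
uuuuupupppApppupuuuuu ⇒ uuuuupupppuAupppupuuuuu   [A → u A u]
uuuuupupppuAupppupuuuuu ⇒ uuuuupupppuupppupuuuuu   [A → ε]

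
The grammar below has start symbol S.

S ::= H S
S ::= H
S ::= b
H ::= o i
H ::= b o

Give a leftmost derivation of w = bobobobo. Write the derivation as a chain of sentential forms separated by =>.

S => HS   [S ::= H S]
HS => boS   [H ::= b o]
boS => boHS   [S ::= H S]
boHS => boboS   [H ::= b o]
boboS => boboHS   [S ::= H S]
boboHS => boboboS   [H ::= b o]
boboboS => boboboH   [S ::= H]
boboboH => bobobobo   [H ::= b o]

S => HS => boS => boHS => boboS => boboHS => boboboS => boboboH => bobobobo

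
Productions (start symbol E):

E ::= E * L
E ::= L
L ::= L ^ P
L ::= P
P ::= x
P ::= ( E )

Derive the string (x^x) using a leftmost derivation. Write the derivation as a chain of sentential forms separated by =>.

E => L => P => (E) => (L) => (L^P) => (P^P) => (x^P) => (x^x)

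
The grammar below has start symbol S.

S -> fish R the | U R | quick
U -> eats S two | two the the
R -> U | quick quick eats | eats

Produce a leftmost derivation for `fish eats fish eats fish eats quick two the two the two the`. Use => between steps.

S => fish R the => fish U the => fish eats S two the => fish eats fish R the two the => fish eats fish U the two the => fish eats fish eats S two the two the => fish eats fish eats fish R the two the two the => fish eats fish eats fish U the two the two the => fish eats fish eats fish eats S two the two the two the => fish eats fish eats fish eats quick two the two the two the

S => fish R the   [S -> fish R the]
fish R the => fish U the   [R -> U]
fish U the => fish eats S two the   [U -> eats S two]
fish eats S two the => fish eats fish R the two the   [S -> fish R the]
fish eats fish R the two the => fish eats fish U the two the   [R -> U]
fish eats fish U the two the => fish eats fish eats S two the two the   [U -> eats S two]
fish eats fish eats S two the two the => fish eats fish eats fish R the two the two the   [S -> fish R the]
fish eats fish eats fish R the two the two the => fish eats fish eats fish U the two the two the   [R -> U]
fish eats fish eats fish U the two the two the => fish eats fish eats fish eats S two the two the two the   [U -> eats S two]
fish eats fish eats fish eats S two the two the two the => fish eats fish eats fish eats quick two the two the two the   [S -> quick]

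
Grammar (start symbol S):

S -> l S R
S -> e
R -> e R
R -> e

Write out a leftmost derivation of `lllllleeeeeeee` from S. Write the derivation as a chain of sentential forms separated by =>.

S => lSR => llSRR => lllSRRR => llllSRRRR => lllllSRRRRR => llllllSRRRRRR => lllllleRRRRRR => lllllleeRRRRRR => lllllleeeRRRRR => lllllleeeeRRRR => lllllleeeeeRRR => lllllleeeeeeRR => lllllleeeeeeeR => lllllleeeeeeee

S => lSR   [S -> l S R]
lSR => llSRR   [S -> l S R]
llSRR => lllSRRR   [S -> l S R]
lllSRRR => llllSRRRR   [S -> l S R]
llllSRRRR => lllllSRRRRR   [S -> l S R]
lllllSRRRRR => llllllSRRRRRR   [S -> l S R]
llllllSRRRRRR => lllllleRRRRRR   [S -> e]
lllllleRRRRRR => lllllleeRRRRRR   [R -> e R]
lllllleeRRRRRR => lllllleeeRRRRR   [R -> e]
lllllleeeRRRRR => lllllleeeeRRRR   [R -> e]
lllllleeeeRRRR => lllllleeeeeRRR   [R -> e]
lllllleeeeeRRR => lllllleeeeeeRR   [R -> e]
lllllleeeeeeRR => lllllleeeeeeeR   [R -> e]
lllllleeeeeeeR => lllllleeeeeeee   [R -> e]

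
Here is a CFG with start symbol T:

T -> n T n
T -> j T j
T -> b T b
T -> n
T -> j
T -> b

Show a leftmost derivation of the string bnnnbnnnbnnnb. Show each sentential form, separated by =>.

T => bTb   [T -> b T b]
bTb => bnTnb   [T -> n T n]
bnTnb => bnnTnnb   [T -> n T n]
bnnTnnb => bnnnTnnnb   [T -> n T n]
bnnnTnnnb => bnnnbTbnnnb   [T -> b T b]
bnnnbTbnnnb => bnnnbnTnbnnnb   [T -> n T n]
bnnnbnTnbnnnb => bnnnbnnnbnnnb   [T -> n]

T => bTb => bnTnb => bnnTnnb => bnnnTnnnb => bnnnbTbnnnb => bnnnbnTnbnnnb => bnnnbnnnbnnnb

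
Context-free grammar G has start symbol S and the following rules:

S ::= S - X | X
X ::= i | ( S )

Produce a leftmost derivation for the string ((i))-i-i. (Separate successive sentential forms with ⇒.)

S ⇒ S-X ⇒ S-X-X ⇒ X-X-X ⇒ (S)-X-X ⇒ (X)-X-X ⇒ ((S))-X-X ⇒ ((X))-X-X ⇒ ((i))-X-X ⇒ ((i))-i-X ⇒ ((i))-i-i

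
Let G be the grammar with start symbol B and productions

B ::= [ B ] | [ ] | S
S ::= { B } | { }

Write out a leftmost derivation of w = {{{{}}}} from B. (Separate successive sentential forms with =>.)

B=>S=>{B}=>{S}=>{{B}}=>{{S}}=>{{{B}}}=>{{{S}}}=>{{{{}}}}

B => S   [B ::= S]
S => {B}   [S ::= { B }]
{B} => {S}   [B ::= S]
{S} => {{B}}   [S ::= { B }]
{{B}} => {{S}}   [B ::= S]
{{S}} => {{{B}}}   [S ::= { B }]
{{{B}}} => {{{S}}}   [B ::= S]
{{{S}}} => {{{{}}}}   [S ::= { }]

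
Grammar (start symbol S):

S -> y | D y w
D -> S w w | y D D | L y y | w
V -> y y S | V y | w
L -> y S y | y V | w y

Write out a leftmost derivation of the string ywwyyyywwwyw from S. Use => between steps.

S => Dyw   [S -> D y w]
Dyw => Swwyw   [D -> S w w]
Swwyw => Dywwwyw   [S -> D y w]
Dywwwyw => yDDywwwyw   [D -> y D D]
yDDywwwyw => ywDywwwyw   [D -> w]
ywDywwwyw => ywLyyywwwyw   [D -> L y y]
ywLyyywwwyw => ywwyyyywwwyw   [L -> w y]

S => Dyw => Swwyw => Dywwwyw => yDDywwwyw => ywDywwwyw => ywLyyywwwyw => ywwyyyywwwyw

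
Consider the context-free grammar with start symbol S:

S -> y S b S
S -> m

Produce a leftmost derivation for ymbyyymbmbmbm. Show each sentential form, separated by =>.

S => ySbS   [S -> y S b S]
ySbS => ymbS   [S -> m]
ymbS => ymbySbS   [S -> y S b S]
ymbySbS => ymbyySbSbS   [S -> y S b S]
ymbyySbSbS => ymbyyySbSbSbS   [S -> y S b S]
ymbyyySbSbSbS => ymbyyymbSbSbS   [S -> m]
ymbyyymbSbSbS => ymbyyymbmbSbS   [S -> m]
ymbyyymbmbSbS => ymbyyymbmbmbS   [S -> m]
ymbyyymbmbmbS => ymbyyymbmbmbm   [S -> m]

S=>ySbS=>ymbS=>ymbySbS=>ymbyySbSbS=>ymbyyySbSbSbS=>ymbyyymbSbSbS=>ymbyyymbmbSbS=>ymbyyymbmbmbS=>ymbyyymbmbmbm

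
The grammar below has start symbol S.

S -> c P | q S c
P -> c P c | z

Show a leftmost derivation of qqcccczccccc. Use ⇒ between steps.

S ⇒ qSc ⇒ qqScc ⇒ qqcPcc ⇒ qqccPccc ⇒ qqcccPcccc ⇒ qqccccPccccc ⇒ qqcccczccccc

S ⇒ qSc   [S -> q S c]
qSc ⇒ qqScc   [S -> q S c]
qqScc ⇒ qqcPcc   [S -> c P]
qqcPcc ⇒ qqccPccc   [P -> c P c]
qqccPccc ⇒ qqcccPcccc   [P -> c P c]
qqcccPcccc ⇒ qqccccPccccc   [P -> c P c]
qqccccPccccc ⇒ qqcccczccccc   [P -> z]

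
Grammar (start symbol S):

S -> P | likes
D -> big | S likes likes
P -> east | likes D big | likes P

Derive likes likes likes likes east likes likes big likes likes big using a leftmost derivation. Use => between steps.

S => P => likes D big => likes S likes likes big => likes P likes likes big => likes likes P likes likes big => likes likes likes P likes likes big => likes likes likes likes D big likes likes big => likes likes likes likes S likes likes big likes likes big => likes likes likes likes P likes likes big likes likes big => likes likes likes likes east likes likes big likes likes big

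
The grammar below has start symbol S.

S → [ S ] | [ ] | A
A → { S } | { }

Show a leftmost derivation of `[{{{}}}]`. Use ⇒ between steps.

S ⇒ [S] ⇒ [A] ⇒ [{S}] ⇒ [{A}] ⇒ [{{S}}] ⇒ [{{A}}] ⇒ [{{{}}}]

S ⇒ [S]   [S → [ S ]]
[S] ⇒ [A]   [S → A]
[A] ⇒ [{S}]   [A → { S }]
[{S}] ⇒ [{A}]   [S → A]
[{A}] ⇒ [{{S}}]   [A → { S }]
[{{S}}] ⇒ [{{A}}]   [S → A]
[{{A}}] ⇒ [{{{}}}]   [A → { }]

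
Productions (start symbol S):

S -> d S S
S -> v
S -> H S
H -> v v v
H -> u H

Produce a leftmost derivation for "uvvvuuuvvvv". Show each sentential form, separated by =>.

S=>HS=>uHS=>uvvvS=>uvvvHS=>uvvvuHS=>uvvvuuHS=>uvvvuuuHS=>uvvvuuuvvvS=>uvvvuuuvvvv

S => HS   [S -> H S]
HS => uHS   [H -> u H]
uHS => uvvvS   [H -> v v v]
uvvvS => uvvvHS   [S -> H S]
uvvvHS => uvvvuHS   [H -> u H]
uvvvuHS => uvvvuuHS   [H -> u H]
uvvvuuHS => uvvvuuuHS   [H -> u H]
uvvvuuuHS => uvvvuuuvvvS   [H -> v v v]
uvvvuuuvvvS => uvvvuuuvvvv   [S -> v]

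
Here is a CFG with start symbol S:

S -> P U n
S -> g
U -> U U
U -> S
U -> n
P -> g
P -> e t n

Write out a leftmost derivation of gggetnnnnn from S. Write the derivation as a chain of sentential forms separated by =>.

S=>PUn=>gUn=>gSn=>gPUnn=>ggUnn=>ggUUnn=>ggSUnn=>gggUnn=>gggSnn=>gggPUnnn=>gggetnUnnn=>gggetnnnnn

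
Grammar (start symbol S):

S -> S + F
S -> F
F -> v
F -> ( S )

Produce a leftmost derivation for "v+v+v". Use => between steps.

S=>S+F=>S+F+F=>F+F+F=>v+F+F=>v+v+F=>v+v+v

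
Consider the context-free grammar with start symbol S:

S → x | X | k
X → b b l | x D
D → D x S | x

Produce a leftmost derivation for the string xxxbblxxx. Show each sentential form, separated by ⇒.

S⇒X⇒xD⇒xDxS⇒xDxSxS⇒xxxSxS⇒xxxXxS⇒xxxbblxS⇒xxxbblxX⇒xxxbblxxD⇒xxxbblxxx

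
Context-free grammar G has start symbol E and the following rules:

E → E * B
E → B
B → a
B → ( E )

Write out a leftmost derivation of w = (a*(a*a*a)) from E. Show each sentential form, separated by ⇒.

E ⇒ B   [E → B]
B ⇒ (E)   [B → ( E )]
(E) ⇒ (E*B)   [E → E * B]
(E*B) ⇒ (B*B)   [E → B]
(B*B) ⇒ (a*B)   [B → a]
(a*B) ⇒ (a*(E))   [B → ( E )]
(a*(E)) ⇒ (a*(E*B))   [E → E * B]
(a*(E*B)) ⇒ (a*(E*B*B))   [E → E * B]
(a*(E*B*B)) ⇒ (a*(B*B*B))   [E → B]
(a*(B*B*B)) ⇒ (a*(a*B*B))   [B → a]
(a*(a*B*B)) ⇒ (a*(a*a*B))   [B → a]
(a*(a*a*B)) ⇒ (a*(a*a*a))   [B → a]

E ⇒ B ⇒ (E) ⇒ (E*B) ⇒ (B*B) ⇒ (a*B) ⇒ (a*(E)) ⇒ (a*(E*B)) ⇒ (a*(E*B*B)) ⇒ (a*(B*B*B)) ⇒ (a*(a*B*B)) ⇒ (a*(a*a*B)) ⇒ (a*(a*a*a))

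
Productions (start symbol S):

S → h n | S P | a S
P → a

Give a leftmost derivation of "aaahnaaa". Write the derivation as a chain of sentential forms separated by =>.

S=>SP=>SPP=>aSPP=>aSPPP=>aaSPPP=>aaaSPPP=>aaahnPPP=>aaahnaPP=>aaahnaaP=>aaahnaaa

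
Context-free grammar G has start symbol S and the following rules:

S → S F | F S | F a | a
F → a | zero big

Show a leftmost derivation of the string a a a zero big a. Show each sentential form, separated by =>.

S => F S => a S => a F S => a a S => a a F S => a a a S => a a a F S => a a a zero big S => a a a zero big a

S => F S   [S → F S]
F S => a S   [F → a]
a S => a F S   [S → F S]
a F S => a a S   [F → a]
a a S => a a F S   [S → F S]
a a F S => a a a S   [F → a]
a a a S => a a a F S   [S → F S]
a a a F S => a a a zero big S   [F → zero big]
a a a zero big S => a a a zero big a   [S → a]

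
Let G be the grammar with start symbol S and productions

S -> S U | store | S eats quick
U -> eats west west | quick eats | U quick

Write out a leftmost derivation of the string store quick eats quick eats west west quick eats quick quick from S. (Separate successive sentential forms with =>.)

S => S U   [S -> S U]
S U => S U U   [S -> S U]
S U U => S U U U   [S -> S U]
S U U U => store U U U   [S -> store]
store U U U => store U quick U U   [U -> U quick]
store U quick U U => store quick eats quick U U   [U -> quick eats]
store quick eats quick U U => store quick eats quick eats west west U   [U -> eats west west]
store quick eats quick eats west west U => store quick eats quick eats west west U quick   [U -> U quick]
store quick eats quick eats west west U quick => store quick eats quick eats west west U quick quick   [U -> U quick]
store quick eats quick eats west west U quick quick => store quick eats quick eats west west quick eats quick quick   [U -> quick eats]

S => S U => S U U => S U U U => store U U U => store U quick U U => store quick eats quick U U => store quick eats quick eats west west U => store quick eats quick eats west west U quick => store quick eats quick eats west west U quick quick => store quick eats quick eats west west quick eats quick quick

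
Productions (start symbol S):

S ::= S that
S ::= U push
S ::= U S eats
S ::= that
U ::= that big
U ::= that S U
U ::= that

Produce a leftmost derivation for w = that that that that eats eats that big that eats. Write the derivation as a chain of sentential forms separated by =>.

S => U S eats => that S U S eats => that U S eats U S eats => that that S eats U S eats => that that U S eats eats U S eats => that that that S eats eats U S eats => that that that that eats eats U S eats => that that that that eats eats that big S eats => that that that that eats eats that big that eats

S => U S eats   [S ::= U S eats]
U S eats => that S U S eats   [U ::= that S U]
that S U S eats => that U S eats U S eats   [S ::= U S eats]
that U S eats U S eats => that that S eats U S eats   [U ::= that]
that that S eats U S eats => that that U S eats eats U S eats   [S ::= U S eats]
that that U S eats eats U S eats => that that that S eats eats U S eats   [U ::= that]
that that that S eats eats U S eats => that that that that eats eats U S eats   [S ::= that]
that that that that eats eats U S eats => that that that that eats eats that big S eats   [U ::= that big]
that that that that eats eats that big S eats => that that that that eats eats that big that eats   [S ::= that]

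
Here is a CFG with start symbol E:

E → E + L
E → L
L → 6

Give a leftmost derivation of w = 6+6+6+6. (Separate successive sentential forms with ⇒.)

E ⇒ E+L ⇒ E+L+L ⇒ E+L+L+L ⇒ L+L+L+L ⇒ 6+L+L+L ⇒ 6+6+L+L ⇒ 6+6+6+L ⇒ 6+6+6+6

E ⇒ E+L   [E → E + L]
E+L ⇒ E+L+L   [E → E + L]
E+L+L ⇒ E+L+L+L   [E → E + L]
E+L+L+L ⇒ L+L+L+L   [E → L]
L+L+L+L ⇒ 6+L+L+L   [L → 6]
6+L+L+L ⇒ 6+6+L+L   [L → 6]
6+6+L+L ⇒ 6+6+6+L   [L → 6]
6+6+6+L ⇒ 6+6+6+6   [L → 6]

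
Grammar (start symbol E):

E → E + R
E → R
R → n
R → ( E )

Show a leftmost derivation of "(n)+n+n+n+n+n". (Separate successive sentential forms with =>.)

E => E+R => E+R+R => E+R+R+R => E+R+R+R+R => E+R+R+R+R+R => R+R+R+R+R+R => (E)+R+R+R+R+R => (R)+R+R+R+R+R => (n)+R+R+R+R+R => (n)+n+R+R+R+R => (n)+n+n+R+R+R => (n)+n+n+n+R+R => (n)+n+n+n+n+R => (n)+n+n+n+n+n

E => E+R   [E → E + R]
E+R => E+R+R   [E → E + R]
E+R+R => E+R+R+R   [E → E + R]
E+R+R+R => E+R+R+R+R   [E → E + R]
E+R+R+R+R => E+R+R+R+R+R   [E → E + R]
E+R+R+R+R+R => R+R+R+R+R+R   [E → R]
R+R+R+R+R+R => (E)+R+R+R+R+R   [R → ( E )]
(E)+R+R+R+R+R => (R)+R+R+R+R+R   [E → R]
(R)+R+R+R+R+R => (n)+R+R+R+R+R   [R → n]
(n)+R+R+R+R+R => (n)+n+R+R+R+R   [R → n]
(n)+n+R+R+R+R => (n)+n+n+R+R+R   [R → n]
(n)+n+n+R+R+R => (n)+n+n+n+R+R   [R → n]
(n)+n+n+n+R+R => (n)+n+n+n+n+R   [R → n]
(n)+n+n+n+n+R => (n)+n+n+n+n+n   [R → n]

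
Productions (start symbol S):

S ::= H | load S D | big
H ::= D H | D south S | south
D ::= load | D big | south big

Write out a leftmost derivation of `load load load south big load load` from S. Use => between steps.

S => load S D => load load S D D => load load H D D => load load D south S D D => load load load south S D D => load load load south big D D => load load load south big load D => load load load south big load load

S => load S D   [S ::= load S D]
load S D => load load S D D   [S ::= load S D]
load load S D D => load load H D D   [S ::= H]
load load H D D => load load D south S D D   [H ::= D south S]
load load D south S D D => load load load south S D D   [D ::= load]
load load load south S D D => load load load south big D D   [S ::= big]
load load load south big D D => load load load south big load D   [D ::= load]
load load load south big load D => load load load south big load load   [D ::= load]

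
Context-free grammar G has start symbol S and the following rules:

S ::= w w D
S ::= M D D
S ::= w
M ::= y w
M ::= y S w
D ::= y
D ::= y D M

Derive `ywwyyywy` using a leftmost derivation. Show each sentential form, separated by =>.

S=>MDD=>ySwDD=>ywwDD=>ywwyDMD=>ywwyyMD=>ywwyyywD=>ywwyyywy

S => MDD   [S ::= M D D]
MDD => ySwDD   [M ::= y S w]
ySwDD => ywwDD   [S ::= w]
ywwDD => ywwyDMD   [D ::= y D M]
ywwyDMD => ywwyyMD   [D ::= y]
ywwyyMD => ywwyyywD   [M ::= y w]
ywwyyywD => ywwyyywy   [D ::= y]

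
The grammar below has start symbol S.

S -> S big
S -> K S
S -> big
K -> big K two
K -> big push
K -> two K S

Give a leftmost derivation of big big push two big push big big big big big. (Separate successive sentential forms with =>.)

S => S big => S big big => K S big big => big K two S big big => big big push two S big big => big big push two K S big big => big big push two big push S big big => big big push two big push S big big big => big big push two big push S big big big big => big big push two big push big big big big big

S => S big   [S -> S big]
S big => S big big   [S -> S big]
S big big => K S big big   [S -> K S]
K S big big => big K two S big big   [K -> big K two]
big K two S big big => big big push two S big big   [K -> big push]
big big push two S big big => big big push two K S big big   [S -> K S]
big big push two K S big big => big big push two big push S big big   [K -> big push]
big big push two big push S big big => big big push two big push S big big big   [S -> S big]
big big push two big push S big big big => big big push two big push S big big big big   [S -> S big]
big big push two big push S big big big big => big big push two big push big big big big big   [S -> big]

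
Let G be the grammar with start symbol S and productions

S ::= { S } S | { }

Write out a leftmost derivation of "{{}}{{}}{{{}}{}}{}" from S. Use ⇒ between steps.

S ⇒ {S}S ⇒ {{}}S ⇒ {{}}{S}S ⇒ {{}}{{}}S ⇒ {{}}{{}}{S}S ⇒ {{}}{{}}{{S}S}S ⇒ {{}}{{}}{{{}}S}S ⇒ {{}}{{}}{{{}}{}}S ⇒ {{}}{{}}{{{}}{}}{}

S ⇒ {S}S   [S ::= { S } S]
{S}S ⇒ {{}}S   [S ::= { }]
{{}}S ⇒ {{}}{S}S   [S ::= { S } S]
{{}}{S}S ⇒ {{}}{{}}S   [S ::= { }]
{{}}{{}}S ⇒ {{}}{{}}{S}S   [S ::= { S } S]
{{}}{{}}{S}S ⇒ {{}}{{}}{{S}S}S   [S ::= { S } S]
{{}}{{}}{{S}S}S ⇒ {{}}{{}}{{{}}S}S   [S ::= { }]
{{}}{{}}{{{}}S}S ⇒ {{}}{{}}{{{}}{}}S   [S ::= { }]
{{}}{{}}{{{}}{}}S ⇒ {{}}{{}}{{{}}{}}{}   [S ::= { }]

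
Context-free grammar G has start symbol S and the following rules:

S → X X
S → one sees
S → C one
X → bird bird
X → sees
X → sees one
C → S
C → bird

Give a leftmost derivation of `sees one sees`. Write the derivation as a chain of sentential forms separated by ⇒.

S ⇒ X X ⇒ sees one X ⇒ sees one sees

S ⇒ X X   [S → X X]
X X ⇒ sees one X   [X → sees one]
sees one X ⇒ sees one sees   [X → sees]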